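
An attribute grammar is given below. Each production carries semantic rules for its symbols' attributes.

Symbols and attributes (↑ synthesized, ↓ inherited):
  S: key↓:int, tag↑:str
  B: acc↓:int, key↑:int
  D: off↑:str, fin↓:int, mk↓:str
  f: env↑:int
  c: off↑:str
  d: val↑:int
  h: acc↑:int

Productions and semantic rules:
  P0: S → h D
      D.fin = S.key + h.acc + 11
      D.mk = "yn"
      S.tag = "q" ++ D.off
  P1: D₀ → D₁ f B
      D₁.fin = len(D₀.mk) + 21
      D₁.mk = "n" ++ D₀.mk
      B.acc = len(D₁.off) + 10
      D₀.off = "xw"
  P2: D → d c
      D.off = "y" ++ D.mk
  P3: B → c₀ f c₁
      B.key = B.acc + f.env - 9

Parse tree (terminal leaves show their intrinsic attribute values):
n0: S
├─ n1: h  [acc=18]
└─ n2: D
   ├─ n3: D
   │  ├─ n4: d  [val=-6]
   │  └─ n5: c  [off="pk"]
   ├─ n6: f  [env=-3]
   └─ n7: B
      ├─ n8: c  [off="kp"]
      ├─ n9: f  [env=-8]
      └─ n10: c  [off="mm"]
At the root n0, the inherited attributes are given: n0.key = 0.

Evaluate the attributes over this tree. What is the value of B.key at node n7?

-3

1. n0.key = 0  [given at root]
2. n1.acc = 18  [terminal]
3. n2.fin = 29  [S.key + h.acc + 11]
4. n2.mk = "yn"  ["yn"]
5. n3.fin = 23  [len(D₀.mk) + 21]
6. n3.mk = "nyn"  ["n" ++ D₀.mk]
7. n4.val = -6  [terminal]
8. n5.off = "pk"  [terminal]
9. n3.off = "ynyn"  ["y" ++ D.mk]
10. n6.env = -3  [terminal]
11. n7.acc = 14  [len(D₁.off) + 10]
12. n8.off = "kp"  [terminal]
13. n9.env = -8  [terminal]
14. n10.off = "mm"  [terminal]
15. n7.key = -3  [B.acc + f.env - 9]
16. n2.off = "xw"  ["xw"]
17. n0.tag = "qxw"  ["q" ++ D.off]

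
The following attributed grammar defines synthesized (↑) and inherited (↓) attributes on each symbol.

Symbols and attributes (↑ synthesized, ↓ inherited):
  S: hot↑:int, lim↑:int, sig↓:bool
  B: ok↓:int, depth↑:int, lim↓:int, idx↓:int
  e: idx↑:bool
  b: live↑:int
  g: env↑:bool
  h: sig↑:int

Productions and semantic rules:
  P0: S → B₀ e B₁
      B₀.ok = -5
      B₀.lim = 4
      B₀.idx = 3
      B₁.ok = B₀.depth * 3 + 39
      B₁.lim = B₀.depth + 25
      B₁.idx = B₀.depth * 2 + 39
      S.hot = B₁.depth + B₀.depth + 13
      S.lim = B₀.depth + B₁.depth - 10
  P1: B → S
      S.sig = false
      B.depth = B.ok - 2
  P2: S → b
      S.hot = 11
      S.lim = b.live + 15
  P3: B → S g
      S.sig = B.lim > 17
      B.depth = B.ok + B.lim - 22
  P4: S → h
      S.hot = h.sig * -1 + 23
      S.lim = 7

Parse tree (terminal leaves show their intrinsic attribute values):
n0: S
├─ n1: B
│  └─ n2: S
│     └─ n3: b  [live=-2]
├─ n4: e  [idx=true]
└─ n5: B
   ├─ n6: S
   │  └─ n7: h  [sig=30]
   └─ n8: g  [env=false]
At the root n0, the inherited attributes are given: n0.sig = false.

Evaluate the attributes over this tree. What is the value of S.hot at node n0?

1. n0.sig = false  [given at root]
2. n1.ok = -5  [-5]
3. n1.lim = 4  [4]
4. n1.idx = 3  [3]
5. n2.sig = false  [false]
6. n3.live = -2  [terminal]
7. n2.hot = 11  [11]
8. n2.lim = 13  [b.live + 15]
9. n1.depth = -7  [B.ok - 2]
10. n4.idx = true  [terminal]
11. n5.ok = 18  [B₀.depth * 3 + 39]
12. n5.lim = 18  [B₀.depth + 25]
13. n5.idx = 25  [B₀.depth * 2 + 39]
14. n6.sig = true  [B.lim > 17]
15. n7.sig = 30  [terminal]
16. n6.hot = -7  [h.sig * -1 + 23]
17. n6.lim = 7  [7]
18. n8.env = false  [terminal]
19. n5.depth = 14  [B.ok + B.lim - 22]
20. n0.hot = 20  [B₁.depth + B₀.depth + 13]
21. n0.lim = -3  [B₀.depth + B₁.depth - 10]

20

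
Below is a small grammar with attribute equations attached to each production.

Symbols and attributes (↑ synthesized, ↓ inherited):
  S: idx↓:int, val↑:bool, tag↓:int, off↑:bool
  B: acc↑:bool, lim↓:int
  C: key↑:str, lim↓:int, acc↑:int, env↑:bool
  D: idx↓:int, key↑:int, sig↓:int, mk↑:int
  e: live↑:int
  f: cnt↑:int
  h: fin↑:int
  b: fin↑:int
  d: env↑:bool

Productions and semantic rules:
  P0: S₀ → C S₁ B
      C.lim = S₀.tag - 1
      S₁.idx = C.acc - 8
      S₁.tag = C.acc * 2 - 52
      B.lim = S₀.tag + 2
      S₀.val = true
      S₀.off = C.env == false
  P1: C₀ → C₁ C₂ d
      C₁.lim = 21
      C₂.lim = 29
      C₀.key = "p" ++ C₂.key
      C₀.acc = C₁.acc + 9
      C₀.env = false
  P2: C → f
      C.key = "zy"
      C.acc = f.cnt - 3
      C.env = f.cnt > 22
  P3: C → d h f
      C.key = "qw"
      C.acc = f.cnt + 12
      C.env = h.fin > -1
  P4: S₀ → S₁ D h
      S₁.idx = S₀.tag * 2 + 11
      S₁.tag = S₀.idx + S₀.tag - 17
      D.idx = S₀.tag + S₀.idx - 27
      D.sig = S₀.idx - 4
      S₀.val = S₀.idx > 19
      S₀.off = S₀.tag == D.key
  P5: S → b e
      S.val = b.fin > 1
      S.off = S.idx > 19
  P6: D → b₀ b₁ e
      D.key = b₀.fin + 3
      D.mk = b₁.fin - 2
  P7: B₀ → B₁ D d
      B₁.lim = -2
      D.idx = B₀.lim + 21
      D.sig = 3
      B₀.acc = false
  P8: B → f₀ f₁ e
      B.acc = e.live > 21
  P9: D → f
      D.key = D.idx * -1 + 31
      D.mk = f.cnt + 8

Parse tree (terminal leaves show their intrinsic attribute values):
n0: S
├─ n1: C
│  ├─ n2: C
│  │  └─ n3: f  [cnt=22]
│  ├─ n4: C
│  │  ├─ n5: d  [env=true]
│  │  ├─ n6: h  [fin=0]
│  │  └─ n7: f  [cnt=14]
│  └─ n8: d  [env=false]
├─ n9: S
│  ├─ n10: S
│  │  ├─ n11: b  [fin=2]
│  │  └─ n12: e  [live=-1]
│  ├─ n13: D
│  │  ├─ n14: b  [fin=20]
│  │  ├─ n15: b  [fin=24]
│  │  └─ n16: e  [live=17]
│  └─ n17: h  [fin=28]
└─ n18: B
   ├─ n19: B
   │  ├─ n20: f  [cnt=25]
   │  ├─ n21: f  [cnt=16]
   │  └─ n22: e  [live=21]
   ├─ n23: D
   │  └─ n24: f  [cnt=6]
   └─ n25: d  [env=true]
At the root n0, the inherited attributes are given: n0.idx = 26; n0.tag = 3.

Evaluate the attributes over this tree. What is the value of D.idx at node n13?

1. n0.idx = 26  [given at root]
2. n0.tag = 3  [given at root]
3. n1.lim = 2  [S₀.tag - 1]
4. n2.lim = 21  [21]
5. n3.cnt = 22  [terminal]
6. n2.key = "zy"  ["zy"]
7. n2.acc = 19  [f.cnt - 3]
8. n2.env = false  [f.cnt > 22]
9. n4.lim = 29  [29]
10. n5.env = true  [terminal]
11. n6.fin = 0  [terminal]
12. n7.cnt = 14  [terminal]
13. n4.key = "qw"  ["qw"]
14. n4.acc = 26  [f.cnt + 12]
15. n4.env = true  [h.fin > -1]
16. n8.env = false  [terminal]
17. n1.key = "pqw"  ["p" ++ C₂.key]
18. n1.acc = 28  [C₁.acc + 9]
19. n1.env = false  [false]
20. n9.idx = 20  [C.acc - 8]
21. n9.tag = 4  [C.acc * 2 - 52]
22. n10.idx = 19  [S₀.tag * 2 + 11]
23. n10.tag = 7  [S₀.idx + S₀.tag - 17]
24. n11.fin = 2  [terminal]
25. n12.live = -1  [terminal]
26. n10.val = true  [b.fin > 1]
27. n10.off = false  [S.idx > 19]
28. n13.idx = -3  [S₀.tag + S₀.idx - 27]
29. n13.sig = 16  [S₀.idx - 4]
30. n14.fin = 20  [terminal]
31. n15.fin = 24  [terminal]
32. n16.live = 17  [terminal]
33. n13.key = 23  [b₀.fin + 3]
34. n13.mk = 22  [b₁.fin - 2]
35. n17.fin = 28  [terminal]
36. n9.val = true  [S₀.idx > 19]
37. n9.off = false  [S₀.tag == D.key]
38. n18.lim = 5  [S₀.tag + 2]
39. n19.lim = -2  [-2]
40. n20.cnt = 25  [terminal]
41. n21.cnt = 16  [terminal]
42. n22.live = 21  [terminal]
43. n19.acc = false  [e.live > 21]
44. n23.idx = 26  [B₀.lim + 21]
45. n23.sig = 3  [3]
46. n24.cnt = 6  [terminal]
47. n23.key = 5  [D.idx * -1 + 31]
48. n23.mk = 14  [f.cnt + 8]
49. n25.env = true  [terminal]
50. n18.acc = false  [false]
51. n0.val = true  [true]
52. n0.off = true  [C.env == false]

-3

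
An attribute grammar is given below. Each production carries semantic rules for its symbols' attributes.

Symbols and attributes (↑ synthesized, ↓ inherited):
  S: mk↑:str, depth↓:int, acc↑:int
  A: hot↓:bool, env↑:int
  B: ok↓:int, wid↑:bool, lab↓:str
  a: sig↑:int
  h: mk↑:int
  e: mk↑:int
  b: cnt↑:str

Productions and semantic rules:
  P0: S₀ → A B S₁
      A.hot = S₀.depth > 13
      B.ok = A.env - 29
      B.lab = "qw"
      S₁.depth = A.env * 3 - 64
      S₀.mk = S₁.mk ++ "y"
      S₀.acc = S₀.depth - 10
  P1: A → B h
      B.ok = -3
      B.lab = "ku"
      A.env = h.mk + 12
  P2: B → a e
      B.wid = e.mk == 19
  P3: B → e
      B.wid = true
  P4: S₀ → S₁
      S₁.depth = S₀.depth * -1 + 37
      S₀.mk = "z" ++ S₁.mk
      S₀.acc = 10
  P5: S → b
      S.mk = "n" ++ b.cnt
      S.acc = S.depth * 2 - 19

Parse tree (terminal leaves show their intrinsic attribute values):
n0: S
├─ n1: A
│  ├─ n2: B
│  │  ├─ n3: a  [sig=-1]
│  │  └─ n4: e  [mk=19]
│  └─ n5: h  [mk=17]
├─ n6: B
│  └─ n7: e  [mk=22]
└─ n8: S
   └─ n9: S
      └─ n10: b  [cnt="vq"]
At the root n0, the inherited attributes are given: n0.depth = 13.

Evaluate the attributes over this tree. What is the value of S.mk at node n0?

1. n0.depth = 13  [given at root]
2. n1.hot = false  [S₀.depth > 13]
3. n2.ok = -3  [-3]
4. n2.lab = "ku"  ["ku"]
5. n3.sig = -1  [terminal]
6. n4.mk = 19  [terminal]
7. n2.wid = true  [e.mk == 19]
8. n5.mk = 17  [terminal]
9. n1.env = 29  [h.mk + 12]
10. n6.ok = 0  [A.env - 29]
11. n6.lab = "qw"  ["qw"]
12. n7.mk = 22  [terminal]
13. n6.wid = true  [true]
14. n8.depth = 23  [A.env * 3 - 64]
15. n9.depth = 14  [S₀.depth * -1 + 37]
16. n10.cnt = "vq"  [terminal]
17. n9.mk = "nvq"  ["n" ++ b.cnt]
18. n9.acc = 9  [S.depth * 2 - 19]
19. n8.mk = "znvq"  ["z" ++ S₁.mk]
20. n8.acc = 10  [10]
21. n0.mk = "znvqy"  [S₁.mk ++ "y"]
22. n0.acc = 3  [S₀.depth - 10]

"znvqy"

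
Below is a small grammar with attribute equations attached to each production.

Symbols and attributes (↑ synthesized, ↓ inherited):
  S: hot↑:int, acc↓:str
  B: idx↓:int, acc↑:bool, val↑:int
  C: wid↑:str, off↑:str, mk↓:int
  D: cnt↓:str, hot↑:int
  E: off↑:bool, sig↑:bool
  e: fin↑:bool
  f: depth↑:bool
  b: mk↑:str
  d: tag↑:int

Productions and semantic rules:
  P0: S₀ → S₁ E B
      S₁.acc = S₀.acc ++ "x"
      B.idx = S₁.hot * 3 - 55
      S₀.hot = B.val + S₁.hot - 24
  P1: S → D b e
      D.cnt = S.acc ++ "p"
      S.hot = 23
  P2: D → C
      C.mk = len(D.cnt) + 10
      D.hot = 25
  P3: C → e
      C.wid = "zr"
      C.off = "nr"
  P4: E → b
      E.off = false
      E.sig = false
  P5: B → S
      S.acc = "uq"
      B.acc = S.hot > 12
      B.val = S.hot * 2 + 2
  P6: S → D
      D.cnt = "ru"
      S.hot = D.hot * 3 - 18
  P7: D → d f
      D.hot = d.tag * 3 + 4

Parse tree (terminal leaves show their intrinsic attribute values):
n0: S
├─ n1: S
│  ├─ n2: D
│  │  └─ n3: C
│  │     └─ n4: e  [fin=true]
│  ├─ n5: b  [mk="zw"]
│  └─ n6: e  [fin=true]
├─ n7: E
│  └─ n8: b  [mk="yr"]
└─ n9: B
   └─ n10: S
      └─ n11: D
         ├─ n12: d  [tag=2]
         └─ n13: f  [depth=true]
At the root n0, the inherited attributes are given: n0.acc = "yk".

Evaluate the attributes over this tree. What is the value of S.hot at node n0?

25

1. n0.acc = "yk"  [given at root]
2. n1.acc = "ykx"  [S₀.acc ++ "x"]
3. n2.cnt = "ykxp"  [S.acc ++ "p"]
4. n3.mk = 14  [len(D.cnt) + 10]
5. n4.fin = true  [terminal]
6. n3.wid = "zr"  ["zr"]
7. n3.off = "nr"  ["nr"]
8. n2.hot = 25  [25]
9. n5.mk = "zw"  [terminal]
10. n6.fin = true  [terminal]
11. n1.hot = 23  [23]
12. n8.mk = "yr"  [terminal]
13. n7.off = false  [false]
14. n7.sig = false  [false]
15. n9.idx = 14  [S₁.hot * 3 - 55]
16. n10.acc = "uq"  ["uq"]
17. n11.cnt = "ru"  ["ru"]
18. n12.tag = 2  [terminal]
19. n13.depth = true  [terminal]
20. n11.hot = 10  [d.tag * 3 + 4]
21. n10.hot = 12  [D.hot * 3 - 18]
22. n9.acc = false  [S.hot > 12]
23. n9.val = 26  [S.hot * 2 + 2]
24. n0.hot = 25  [B.val + S₁.hot - 24]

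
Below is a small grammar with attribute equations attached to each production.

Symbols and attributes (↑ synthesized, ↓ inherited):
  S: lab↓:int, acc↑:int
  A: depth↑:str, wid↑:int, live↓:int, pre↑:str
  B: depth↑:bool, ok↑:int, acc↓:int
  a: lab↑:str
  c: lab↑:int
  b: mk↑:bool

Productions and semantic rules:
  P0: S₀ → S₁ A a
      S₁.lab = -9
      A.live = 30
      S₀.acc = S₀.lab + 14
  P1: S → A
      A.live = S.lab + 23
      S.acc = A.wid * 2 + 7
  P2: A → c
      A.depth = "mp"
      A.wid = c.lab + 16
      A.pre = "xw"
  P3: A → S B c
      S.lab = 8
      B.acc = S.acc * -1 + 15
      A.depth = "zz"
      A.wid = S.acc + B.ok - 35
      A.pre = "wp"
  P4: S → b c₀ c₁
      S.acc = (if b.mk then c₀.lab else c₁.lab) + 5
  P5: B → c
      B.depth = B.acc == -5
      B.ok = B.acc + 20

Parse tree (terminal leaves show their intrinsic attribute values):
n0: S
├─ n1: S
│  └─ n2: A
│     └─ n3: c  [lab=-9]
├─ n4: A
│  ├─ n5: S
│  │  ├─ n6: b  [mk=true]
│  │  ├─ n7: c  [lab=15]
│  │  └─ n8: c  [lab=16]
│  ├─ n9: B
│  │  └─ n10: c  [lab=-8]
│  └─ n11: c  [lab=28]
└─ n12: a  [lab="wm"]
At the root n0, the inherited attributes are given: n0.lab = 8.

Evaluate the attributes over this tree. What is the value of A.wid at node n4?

1. n0.lab = 8  [given at root]
2. n1.lab = -9  [-9]
3. n2.live = 14  [S.lab + 23]
4. n3.lab = -9  [terminal]
5. n2.depth = "mp"  ["mp"]
6. n2.wid = 7  [c.lab + 16]
7. n2.pre = "xw"  ["xw"]
8. n1.acc = 21  [A.wid * 2 + 7]
9. n4.live = 30  [30]
10. n5.lab = 8  [8]
11. n6.mk = true  [terminal]
12. n7.lab = 15  [terminal]
13. n8.lab = 16  [terminal]
14. n5.acc = 20  [(if b.mk then c₀.lab else c₁.lab) + 5]
15. n9.acc = -5  [S.acc * -1 + 15]
16. n10.lab = -8  [terminal]
17. n9.depth = true  [B.acc == -5]
18. n9.ok = 15  [B.acc + 20]
19. n11.lab = 28  [terminal]
20. n4.depth = "zz"  ["zz"]
21. n4.wid = 0  [S.acc + B.ok - 35]
22. n4.pre = "wp"  ["wp"]
23. n12.lab = "wm"  [terminal]
24. n0.acc = 22  [S₀.lab + 14]

0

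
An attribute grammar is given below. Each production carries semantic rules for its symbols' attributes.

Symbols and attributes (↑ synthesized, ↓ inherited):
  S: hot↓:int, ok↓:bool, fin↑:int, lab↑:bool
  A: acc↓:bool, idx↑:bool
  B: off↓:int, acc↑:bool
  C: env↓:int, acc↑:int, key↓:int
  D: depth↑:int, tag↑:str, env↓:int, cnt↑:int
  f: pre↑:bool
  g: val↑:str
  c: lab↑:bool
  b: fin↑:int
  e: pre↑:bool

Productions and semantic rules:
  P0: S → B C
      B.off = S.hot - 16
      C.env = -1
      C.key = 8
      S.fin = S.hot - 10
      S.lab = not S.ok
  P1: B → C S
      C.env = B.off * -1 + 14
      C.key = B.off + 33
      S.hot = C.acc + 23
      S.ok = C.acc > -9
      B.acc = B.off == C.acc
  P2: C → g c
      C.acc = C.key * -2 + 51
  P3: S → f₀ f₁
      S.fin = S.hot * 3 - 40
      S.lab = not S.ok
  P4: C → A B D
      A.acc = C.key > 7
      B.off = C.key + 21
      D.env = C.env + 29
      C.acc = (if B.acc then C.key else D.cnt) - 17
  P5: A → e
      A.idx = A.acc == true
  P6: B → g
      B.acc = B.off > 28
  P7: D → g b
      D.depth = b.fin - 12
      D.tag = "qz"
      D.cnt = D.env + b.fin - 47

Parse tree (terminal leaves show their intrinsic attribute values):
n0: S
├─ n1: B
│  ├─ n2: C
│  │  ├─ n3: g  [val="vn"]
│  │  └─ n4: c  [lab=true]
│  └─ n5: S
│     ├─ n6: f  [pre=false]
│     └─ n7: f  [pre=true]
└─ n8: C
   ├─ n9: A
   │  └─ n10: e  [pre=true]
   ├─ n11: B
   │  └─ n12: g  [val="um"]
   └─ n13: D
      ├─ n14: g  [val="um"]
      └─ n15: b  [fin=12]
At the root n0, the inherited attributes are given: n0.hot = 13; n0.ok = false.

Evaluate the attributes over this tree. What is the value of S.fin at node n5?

1. n0.hot = 13  [given at root]
2. n0.ok = false  [given at root]
3. n1.off = -3  [S.hot - 16]
4. n2.env = 17  [B.off * -1 + 14]
5. n2.key = 30  [B.off + 33]
6. n3.val = "vn"  [terminal]
7. n4.lab = true  [terminal]
8. n2.acc = -9  [C.key * -2 + 51]
9. n5.hot = 14  [C.acc + 23]
10. n5.ok = false  [C.acc > -9]
11. n6.pre = false  [terminal]
12. n7.pre = true  [terminal]
13. n5.fin = 2  [S.hot * 3 - 40]
14. n5.lab = true  [not S.ok]
15. n1.acc = false  [B.off == C.acc]
16. n8.env = -1  [-1]
17. n8.key = 8  [8]
18. n9.acc = true  [C.key > 7]
19. n10.pre = true  [terminal]
20. n9.idx = true  [A.acc == true]
21. n11.off = 29  [C.key + 21]
22. n12.val = "um"  [terminal]
23. n11.acc = true  [B.off > 28]
24. n13.env = 28  [C.env + 29]
25. n14.val = "um"  [terminal]
26. n15.fin = 12  [terminal]
27. n13.depth = 0  [b.fin - 12]
28. n13.tag = "qz"  ["qz"]
29. n13.cnt = -7  [D.env + b.fin - 47]
30. n8.acc = -9  [(if B.acc then C.key else D.cnt) - 17]
31. n0.fin = 3  [S.hot - 10]
32. n0.lab = true  [not S.ok]

2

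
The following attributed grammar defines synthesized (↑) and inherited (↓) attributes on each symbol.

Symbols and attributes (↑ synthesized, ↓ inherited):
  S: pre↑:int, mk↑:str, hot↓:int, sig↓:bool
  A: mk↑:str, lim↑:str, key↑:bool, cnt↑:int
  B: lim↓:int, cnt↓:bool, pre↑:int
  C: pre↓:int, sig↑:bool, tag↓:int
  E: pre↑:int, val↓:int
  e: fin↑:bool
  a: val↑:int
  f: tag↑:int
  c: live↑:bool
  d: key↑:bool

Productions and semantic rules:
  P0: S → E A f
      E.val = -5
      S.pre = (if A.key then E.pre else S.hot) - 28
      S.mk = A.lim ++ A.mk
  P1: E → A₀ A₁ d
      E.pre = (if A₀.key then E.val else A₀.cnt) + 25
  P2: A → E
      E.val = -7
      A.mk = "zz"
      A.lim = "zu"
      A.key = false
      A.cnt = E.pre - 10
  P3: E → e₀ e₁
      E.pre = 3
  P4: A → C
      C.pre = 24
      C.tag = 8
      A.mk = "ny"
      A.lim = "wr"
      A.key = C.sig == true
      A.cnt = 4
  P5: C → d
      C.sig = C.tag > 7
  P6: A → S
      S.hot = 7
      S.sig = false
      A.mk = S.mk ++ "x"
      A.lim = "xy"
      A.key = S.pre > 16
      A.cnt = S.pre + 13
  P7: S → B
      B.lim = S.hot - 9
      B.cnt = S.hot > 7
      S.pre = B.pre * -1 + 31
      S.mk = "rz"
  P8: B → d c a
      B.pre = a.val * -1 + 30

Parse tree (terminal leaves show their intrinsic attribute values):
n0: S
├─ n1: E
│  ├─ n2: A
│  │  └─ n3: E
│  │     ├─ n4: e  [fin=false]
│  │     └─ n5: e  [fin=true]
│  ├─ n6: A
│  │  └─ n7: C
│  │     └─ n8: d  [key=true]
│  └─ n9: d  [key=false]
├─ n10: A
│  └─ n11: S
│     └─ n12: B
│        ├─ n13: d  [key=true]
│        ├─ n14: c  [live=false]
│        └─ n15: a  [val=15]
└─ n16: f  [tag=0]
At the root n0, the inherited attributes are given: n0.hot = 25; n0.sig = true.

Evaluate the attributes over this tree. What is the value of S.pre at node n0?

-3

1. n0.hot = 25  [given at root]
2. n0.sig = true  [given at root]
3. n1.val = -5  [-5]
4. n3.val = -7  [-7]
5. n4.fin = false  [terminal]
6. n5.fin = true  [terminal]
7. n3.pre = 3  [3]
8. n2.mk = "zz"  ["zz"]
9. n2.lim = "zu"  ["zu"]
10. n2.key = false  [false]
11. n2.cnt = -7  [E.pre - 10]
12. n7.pre = 24  [24]
13. n7.tag = 8  [8]
14. n8.key = true  [terminal]
15. n7.sig = true  [C.tag > 7]
16. n6.mk = "ny"  ["ny"]
17. n6.lim = "wr"  ["wr"]
18. n6.key = true  [C.sig == true]
19. n6.cnt = 4  [4]
20. n9.key = false  [terminal]
21. n1.pre = 18  [(if A₀.key then E.val else A₀.cnt) + 25]
22. n11.hot = 7  [7]
23. n11.sig = false  [false]
24. n12.lim = -2  [S.hot - 9]
25. n12.cnt = false  [S.hot > 7]
26. n13.key = true  [terminal]
27. n14.live = false  [terminal]
28. n15.val = 15  [terminal]
29. n12.pre = 15  [a.val * -1 + 30]
30. n11.pre = 16  [B.pre * -1 + 31]
31. n11.mk = "rz"  ["rz"]
32. n10.mk = "rzx"  [S.mk ++ "x"]
33. n10.lim = "xy"  ["xy"]
34. n10.key = false  [S.pre > 16]
35. n10.cnt = 29  [S.pre + 13]
36. n16.tag = 0  [terminal]
37. n0.pre = -3  [(if A.key then E.pre else S.hot) - 28]
38. n0.mk = "xyrzx"  [A.lim ++ A.mk]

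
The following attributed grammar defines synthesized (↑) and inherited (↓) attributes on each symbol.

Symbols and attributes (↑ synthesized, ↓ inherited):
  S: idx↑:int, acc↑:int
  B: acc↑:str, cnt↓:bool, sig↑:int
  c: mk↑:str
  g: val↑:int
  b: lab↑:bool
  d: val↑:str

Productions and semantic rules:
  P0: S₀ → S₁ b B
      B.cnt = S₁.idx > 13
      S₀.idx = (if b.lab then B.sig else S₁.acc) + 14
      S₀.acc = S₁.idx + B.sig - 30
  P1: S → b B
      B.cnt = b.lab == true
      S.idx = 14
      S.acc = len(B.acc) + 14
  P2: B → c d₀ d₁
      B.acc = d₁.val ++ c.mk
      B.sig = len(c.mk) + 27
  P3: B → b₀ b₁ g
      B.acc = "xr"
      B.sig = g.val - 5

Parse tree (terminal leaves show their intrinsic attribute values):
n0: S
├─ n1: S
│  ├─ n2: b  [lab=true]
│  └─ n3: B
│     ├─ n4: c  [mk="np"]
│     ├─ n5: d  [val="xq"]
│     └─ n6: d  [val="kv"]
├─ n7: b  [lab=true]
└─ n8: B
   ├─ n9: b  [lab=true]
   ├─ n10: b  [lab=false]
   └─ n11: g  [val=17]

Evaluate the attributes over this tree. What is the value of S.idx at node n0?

1. n2.lab = true  [terminal]
2. n3.cnt = true  [b.lab == true]
3. n4.mk = "np"  [terminal]
4. n5.val = "xq"  [terminal]
5. n6.val = "kv"  [terminal]
6. n3.acc = "kvnp"  [d₁.val ++ c.mk]
7. n3.sig = 29  [len(c.mk) + 27]
8. n1.idx = 14  [14]
9. n1.acc = 18  [len(B.acc) + 14]
10. n7.lab = true  [terminal]
11. n8.cnt = true  [S₁.idx > 13]
12. n9.lab = true  [terminal]
13. n10.lab = false  [terminal]
14. n11.val = 17  [terminal]
15. n8.acc = "xr"  ["xr"]
16. n8.sig = 12  [g.val - 5]
17. n0.idx = 26  [(if b.lab then B.sig else S₁.acc) + 14]
18. n0.acc = -4  [S₁.idx + B.sig - 30]

26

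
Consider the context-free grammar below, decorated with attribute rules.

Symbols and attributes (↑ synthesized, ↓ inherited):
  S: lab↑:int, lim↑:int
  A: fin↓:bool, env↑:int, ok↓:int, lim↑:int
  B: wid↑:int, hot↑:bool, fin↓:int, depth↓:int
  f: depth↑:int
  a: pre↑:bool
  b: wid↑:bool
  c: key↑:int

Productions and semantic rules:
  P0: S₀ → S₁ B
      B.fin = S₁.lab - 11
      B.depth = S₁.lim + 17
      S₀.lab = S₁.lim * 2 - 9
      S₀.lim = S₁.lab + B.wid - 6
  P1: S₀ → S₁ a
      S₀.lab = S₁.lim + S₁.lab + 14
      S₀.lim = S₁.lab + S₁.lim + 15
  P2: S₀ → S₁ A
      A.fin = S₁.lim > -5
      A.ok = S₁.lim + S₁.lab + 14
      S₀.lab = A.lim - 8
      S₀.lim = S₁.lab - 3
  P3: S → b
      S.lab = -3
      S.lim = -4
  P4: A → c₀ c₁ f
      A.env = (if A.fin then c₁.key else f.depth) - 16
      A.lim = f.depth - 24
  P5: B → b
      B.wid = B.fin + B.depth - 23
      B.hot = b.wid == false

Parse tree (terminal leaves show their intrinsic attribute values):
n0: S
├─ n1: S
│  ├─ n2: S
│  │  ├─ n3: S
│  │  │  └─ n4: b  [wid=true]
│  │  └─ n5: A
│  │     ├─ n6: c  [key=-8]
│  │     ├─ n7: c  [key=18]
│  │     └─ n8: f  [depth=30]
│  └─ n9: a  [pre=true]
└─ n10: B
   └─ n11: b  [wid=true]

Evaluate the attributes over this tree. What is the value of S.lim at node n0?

-4

1. n4.wid = true  [terminal]
2. n3.lab = -3  [-3]
3. n3.lim = -4  [-4]
4. n5.fin = true  [S₁.lim > -5]
5. n5.ok = 7  [S₁.lim + S₁.lab + 14]
6. n6.key = -8  [terminal]
7. n7.key = 18  [terminal]
8. n8.depth = 30  [terminal]
9. n5.env = 2  [(if A.fin then c₁.key else f.depth) - 16]
10. n5.lim = 6  [f.depth - 24]
11. n2.lab = -2  [A.lim - 8]
12. n2.lim = -6  [S₁.lab - 3]
13. n9.pre = true  [terminal]
14. n1.lab = 6  [S₁.lim + S₁.lab + 14]
15. n1.lim = 7  [S₁.lab + S₁.lim + 15]
16. n10.fin = -5  [S₁.lab - 11]
17. n10.depth = 24  [S₁.lim + 17]
18. n11.wid = true  [terminal]
19. n10.wid = -4  [B.fin + B.depth - 23]
20. n10.hot = false  [b.wid == false]
21. n0.lab = 5  [S₁.lim * 2 - 9]
22. n0.lim = -4  [S₁.lab + B.wid - 6]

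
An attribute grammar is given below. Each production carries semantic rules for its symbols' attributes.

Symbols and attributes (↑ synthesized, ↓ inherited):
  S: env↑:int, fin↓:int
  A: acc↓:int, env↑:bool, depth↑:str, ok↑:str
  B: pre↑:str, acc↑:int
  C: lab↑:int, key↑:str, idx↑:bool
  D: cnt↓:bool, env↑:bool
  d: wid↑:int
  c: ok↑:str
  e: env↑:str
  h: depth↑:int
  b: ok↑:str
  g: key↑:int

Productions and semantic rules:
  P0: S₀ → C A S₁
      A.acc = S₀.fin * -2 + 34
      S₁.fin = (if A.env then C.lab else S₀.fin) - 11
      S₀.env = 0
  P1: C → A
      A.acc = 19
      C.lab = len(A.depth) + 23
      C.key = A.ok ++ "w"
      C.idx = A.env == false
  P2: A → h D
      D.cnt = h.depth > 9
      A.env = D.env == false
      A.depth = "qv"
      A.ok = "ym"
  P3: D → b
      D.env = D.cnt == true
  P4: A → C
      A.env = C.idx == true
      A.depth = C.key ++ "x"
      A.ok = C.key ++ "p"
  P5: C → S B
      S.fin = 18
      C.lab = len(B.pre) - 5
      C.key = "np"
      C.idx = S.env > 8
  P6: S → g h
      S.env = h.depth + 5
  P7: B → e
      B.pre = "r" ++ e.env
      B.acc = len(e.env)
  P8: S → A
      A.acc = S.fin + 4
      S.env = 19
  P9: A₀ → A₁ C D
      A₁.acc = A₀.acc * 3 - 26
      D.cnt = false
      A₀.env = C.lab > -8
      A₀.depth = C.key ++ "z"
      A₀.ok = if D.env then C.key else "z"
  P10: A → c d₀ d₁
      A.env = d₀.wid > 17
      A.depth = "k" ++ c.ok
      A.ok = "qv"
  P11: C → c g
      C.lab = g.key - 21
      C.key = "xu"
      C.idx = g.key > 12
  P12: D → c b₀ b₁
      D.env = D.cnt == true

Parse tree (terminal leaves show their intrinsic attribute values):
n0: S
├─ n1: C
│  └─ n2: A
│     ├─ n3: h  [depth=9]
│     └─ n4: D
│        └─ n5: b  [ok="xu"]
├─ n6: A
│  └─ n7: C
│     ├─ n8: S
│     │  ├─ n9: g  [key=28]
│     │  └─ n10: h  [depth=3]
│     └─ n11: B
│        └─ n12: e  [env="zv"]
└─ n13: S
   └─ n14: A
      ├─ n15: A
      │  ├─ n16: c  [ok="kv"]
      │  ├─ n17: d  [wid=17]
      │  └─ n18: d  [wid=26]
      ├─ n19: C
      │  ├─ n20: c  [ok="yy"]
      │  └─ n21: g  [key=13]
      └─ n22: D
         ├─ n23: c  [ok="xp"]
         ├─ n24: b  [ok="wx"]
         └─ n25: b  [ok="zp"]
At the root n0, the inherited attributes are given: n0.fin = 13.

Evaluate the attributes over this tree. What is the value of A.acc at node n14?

6

1. n0.fin = 13  [given at root]
2. n2.acc = 19  [19]
3. n3.depth = 9  [terminal]
4. n4.cnt = false  [h.depth > 9]
5. n5.ok = "xu"  [terminal]
6. n4.env = false  [D.cnt == true]
7. n2.env = true  [D.env == false]
8. n2.depth = "qv"  ["qv"]
9. n2.ok = "ym"  ["ym"]
10. n1.lab = 25  [len(A.depth) + 23]
11. n1.key = "ymw"  [A.ok ++ "w"]
12. n1.idx = false  [A.env == false]
13. n6.acc = 8  [S₀.fin * -2 + 34]
14. n8.fin = 18  [18]
15. n9.key = 28  [terminal]
16. n10.depth = 3  [terminal]
17. n8.env = 8  [h.depth + 5]
18. n12.env = "zv"  [terminal]
19. n11.pre = "rzv"  ["r" ++ e.env]
20. n11.acc = 2  [len(e.env)]
21. n7.lab = -2  [len(B.pre) - 5]
22. n7.key = "np"  ["np"]
23. n7.idx = false  [S.env > 8]
24. n6.env = false  [C.idx == true]
25. n6.depth = "npx"  [C.key ++ "x"]
26. n6.ok = "npp"  [C.key ++ "p"]
27. n13.fin = 2  [(if A.env then C.lab else S₀.fin) - 11]
28. n14.acc = 6  [S.fin + 4]
29. n15.acc = -8  [A₀.acc * 3 - 26]
30. n16.ok = "kv"  [terminal]
31. n17.wid = 17  [terminal]
32. n18.wid = 26  [terminal]
33. n15.env = false  [d₀.wid > 17]
34. n15.depth = "kkv"  ["k" ++ c.ok]
35. n15.ok = "qv"  ["qv"]
36. n20.ok = "yy"  [terminal]
37. n21.key = 13  [terminal]
38. n19.lab = -8  [g.key - 21]
39. n19.key = "xu"  ["xu"]
40. n19.idx = true  [g.key > 12]
41. n22.cnt = false  [false]
42. n23.ok = "xp"  [terminal]
43. n24.ok = "wx"  [terminal]
44. n25.ok = "zp"  [terminal]
45. n22.env = false  [D.cnt == true]
46. n14.env = false  [C.lab > -8]
47. n14.depth = "xuz"  [C.key ++ "z"]
48. n14.ok = "z"  [if D.env then C.key else "z"]
49. n13.env = 19  [19]
50. n0.env = 0  [0]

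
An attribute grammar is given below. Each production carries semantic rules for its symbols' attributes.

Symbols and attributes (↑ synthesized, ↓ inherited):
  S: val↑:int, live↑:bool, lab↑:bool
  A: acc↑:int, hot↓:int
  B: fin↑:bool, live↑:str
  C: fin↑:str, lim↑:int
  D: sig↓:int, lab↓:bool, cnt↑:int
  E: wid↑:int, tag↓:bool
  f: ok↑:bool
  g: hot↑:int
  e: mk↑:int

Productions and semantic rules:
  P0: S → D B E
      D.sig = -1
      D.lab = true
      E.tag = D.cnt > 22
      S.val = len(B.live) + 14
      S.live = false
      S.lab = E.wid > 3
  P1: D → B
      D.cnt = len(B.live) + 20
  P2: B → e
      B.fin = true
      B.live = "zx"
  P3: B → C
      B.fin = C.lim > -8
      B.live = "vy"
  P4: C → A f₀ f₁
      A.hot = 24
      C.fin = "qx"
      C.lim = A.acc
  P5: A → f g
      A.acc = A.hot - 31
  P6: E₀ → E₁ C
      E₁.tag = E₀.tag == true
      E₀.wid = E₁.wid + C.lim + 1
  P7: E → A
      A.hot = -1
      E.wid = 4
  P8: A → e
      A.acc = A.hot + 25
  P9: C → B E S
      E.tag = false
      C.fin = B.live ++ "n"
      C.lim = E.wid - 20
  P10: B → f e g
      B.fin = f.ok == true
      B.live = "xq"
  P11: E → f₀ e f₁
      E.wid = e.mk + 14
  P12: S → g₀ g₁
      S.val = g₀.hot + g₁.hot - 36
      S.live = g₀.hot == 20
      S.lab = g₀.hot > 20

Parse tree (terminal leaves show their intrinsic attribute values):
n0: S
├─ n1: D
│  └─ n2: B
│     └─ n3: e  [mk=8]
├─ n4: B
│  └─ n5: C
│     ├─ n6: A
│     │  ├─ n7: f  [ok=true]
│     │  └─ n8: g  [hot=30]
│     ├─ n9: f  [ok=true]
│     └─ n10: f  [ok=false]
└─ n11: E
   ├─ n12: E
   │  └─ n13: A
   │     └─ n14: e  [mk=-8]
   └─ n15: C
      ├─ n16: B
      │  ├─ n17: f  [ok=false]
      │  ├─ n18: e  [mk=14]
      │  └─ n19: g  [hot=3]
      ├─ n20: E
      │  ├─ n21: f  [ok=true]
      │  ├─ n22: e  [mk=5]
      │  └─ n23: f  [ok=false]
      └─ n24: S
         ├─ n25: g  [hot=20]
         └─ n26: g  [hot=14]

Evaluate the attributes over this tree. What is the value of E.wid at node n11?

1. n1.sig = -1  [-1]
2. n1.lab = true  [true]
3. n3.mk = 8  [terminal]
4. n2.fin = true  [true]
5. n2.live = "zx"  ["zx"]
6. n1.cnt = 22  [len(B.live) + 20]
7. n6.hot = 24  [24]
8. n7.ok = true  [terminal]
9. n8.hot = 30  [terminal]
10. n6.acc = -7  [A.hot - 31]
11. n9.ok = true  [terminal]
12. n10.ok = false  [terminal]
13. n5.fin = "qx"  ["qx"]
14. n5.lim = -7  [A.acc]
15. n4.fin = true  [C.lim > -8]
16. n4.live = "vy"  ["vy"]
17. n11.tag = false  [D.cnt > 22]
18. n12.tag = false  [E₀.tag == true]
19. n13.hot = -1  [-1]
20. n14.mk = -8  [terminal]
21. n13.acc = 24  [A.hot + 25]
22. n12.wid = 4  [4]
23. n17.ok = false  [terminal]
24. n18.mk = 14  [terminal]
25. n19.hot = 3  [terminal]
26. n16.fin = false  [f.ok == true]
27. n16.live = "xq"  ["xq"]
28. n20.tag = false  [false]
29. n21.ok = true  [terminal]
30. n22.mk = 5  [terminal]
31. n23.ok = false  [terminal]
32. n20.wid = 19  [e.mk + 14]
33. n25.hot = 20  [terminal]
34. n26.hot = 14  [terminal]
35. n24.val = -2  [g₀.hot + g₁.hot - 36]
36. n24.live = true  [g₀.hot == 20]
37. n24.lab = false  [g₀.hot > 20]
38. n15.fin = "xqn"  [B.live ++ "n"]
39. n15.lim = -1  [E.wid - 20]
40. n11.wid = 4  [E₁.wid + C.lim + 1]
41. n0.val = 16  [len(B.live) + 14]
42. n0.live = false  [false]
43. n0.lab = true  [E.wid > 3]

4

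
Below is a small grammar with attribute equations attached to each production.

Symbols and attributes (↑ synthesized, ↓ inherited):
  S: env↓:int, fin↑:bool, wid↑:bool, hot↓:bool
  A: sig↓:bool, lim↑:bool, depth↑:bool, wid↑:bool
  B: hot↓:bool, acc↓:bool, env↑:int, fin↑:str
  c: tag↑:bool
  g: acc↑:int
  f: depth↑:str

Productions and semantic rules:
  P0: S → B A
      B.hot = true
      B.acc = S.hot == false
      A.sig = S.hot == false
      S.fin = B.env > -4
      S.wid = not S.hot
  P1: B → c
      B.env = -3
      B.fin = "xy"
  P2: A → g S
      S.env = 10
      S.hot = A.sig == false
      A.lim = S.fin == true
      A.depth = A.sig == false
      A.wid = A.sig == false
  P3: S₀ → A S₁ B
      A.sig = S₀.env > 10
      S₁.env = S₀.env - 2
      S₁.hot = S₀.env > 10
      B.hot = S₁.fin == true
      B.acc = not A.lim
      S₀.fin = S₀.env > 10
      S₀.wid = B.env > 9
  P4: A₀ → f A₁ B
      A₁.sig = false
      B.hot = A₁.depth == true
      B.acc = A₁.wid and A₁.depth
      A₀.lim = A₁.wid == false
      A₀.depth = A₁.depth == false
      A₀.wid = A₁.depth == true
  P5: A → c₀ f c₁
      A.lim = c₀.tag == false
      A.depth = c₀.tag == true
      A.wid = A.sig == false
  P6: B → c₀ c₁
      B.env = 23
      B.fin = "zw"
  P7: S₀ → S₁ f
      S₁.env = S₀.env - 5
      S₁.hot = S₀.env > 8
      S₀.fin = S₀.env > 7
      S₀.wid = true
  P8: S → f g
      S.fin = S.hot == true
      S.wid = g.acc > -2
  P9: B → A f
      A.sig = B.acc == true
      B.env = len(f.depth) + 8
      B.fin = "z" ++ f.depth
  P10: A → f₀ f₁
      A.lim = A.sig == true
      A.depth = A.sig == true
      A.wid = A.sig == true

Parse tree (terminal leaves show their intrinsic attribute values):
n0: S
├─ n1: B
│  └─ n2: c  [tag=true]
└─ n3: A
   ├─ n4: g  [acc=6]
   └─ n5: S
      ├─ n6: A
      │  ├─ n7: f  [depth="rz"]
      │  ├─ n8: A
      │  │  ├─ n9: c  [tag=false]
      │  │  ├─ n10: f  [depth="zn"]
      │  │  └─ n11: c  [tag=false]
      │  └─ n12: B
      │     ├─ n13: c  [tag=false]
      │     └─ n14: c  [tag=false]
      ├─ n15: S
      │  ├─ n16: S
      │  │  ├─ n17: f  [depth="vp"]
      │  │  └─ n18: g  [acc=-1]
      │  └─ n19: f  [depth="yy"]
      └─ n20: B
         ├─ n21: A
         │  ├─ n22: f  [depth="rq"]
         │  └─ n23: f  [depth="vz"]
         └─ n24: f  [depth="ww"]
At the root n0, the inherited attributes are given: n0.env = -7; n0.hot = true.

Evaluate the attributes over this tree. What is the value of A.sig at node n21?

true

1. n0.env = -7  [given at root]
2. n0.hot = true  [given at root]
3. n1.hot = true  [true]
4. n1.acc = false  [S.hot == false]
5. n2.tag = true  [terminal]
6. n1.env = -3  [-3]
7. n1.fin = "xy"  ["xy"]
8. n3.sig = false  [S.hot == false]
9. n4.acc = 6  [terminal]
10. n5.env = 10  [10]
11. n5.hot = true  [A.sig == false]
12. n6.sig = false  [S₀.env > 10]
13. n7.depth = "rz"  [terminal]
14. n8.sig = false  [false]
15. n9.tag = false  [terminal]
16. n10.depth = "zn"  [terminal]
17. n11.tag = false  [terminal]
18. n8.lim = true  [c₀.tag == false]
19. n8.depth = false  [c₀.tag == true]
20. n8.wid = true  [A.sig == false]
21. n12.hot = false  [A₁.depth == true]
22. n12.acc = false  [A₁.wid and A₁.depth]
23. n13.tag = false  [terminal]
24. n14.tag = false  [terminal]
25. n12.env = 23  [23]
26. n12.fin = "zw"  ["zw"]
27. n6.lim = false  [A₁.wid == false]
28. n6.depth = true  [A₁.depth == false]
29. n6.wid = false  [A₁.depth == true]
30. n15.env = 8  [S₀.env - 2]
31. n15.hot = false  [S₀.env > 10]
32. n16.env = 3  [S₀.env - 5]
33. n16.hot = false  [S₀.env > 8]
34. n17.depth = "vp"  [terminal]
35. n18.acc = -1  [terminal]
36. n16.fin = false  [S.hot == true]
37. n16.wid = true  [g.acc > -2]
38. n19.depth = "yy"  [terminal]
39. n15.fin = true  [S₀.env > 7]
40. n15.wid = true  [true]
41. n20.hot = true  [S₁.fin == true]
42. n20.acc = true  [not A.lim]
43. n21.sig = true  [B.acc == true]
44. n22.depth = "rq"  [terminal]
45. n23.depth = "vz"  [terminal]
46. n21.lim = true  [A.sig == true]
47. n21.depth = true  [A.sig == true]
48. n21.wid = true  [A.sig == true]
49. n24.depth = "ww"  [terminal]
50. n20.env = 10  [len(f.depth) + 8]
51. n20.fin = "zww"  ["z" ++ f.depth]
52. n5.fin = false  [S₀.env > 10]
53. n5.wid = true  [B.env > 9]
54. n3.lim = false  [S.fin == true]
55. n3.depth = true  [A.sig == false]
56. n3.wid = true  [A.sig == false]
57. n0.fin = true  [B.env > -4]
58. n0.wid = false  [not S.hot]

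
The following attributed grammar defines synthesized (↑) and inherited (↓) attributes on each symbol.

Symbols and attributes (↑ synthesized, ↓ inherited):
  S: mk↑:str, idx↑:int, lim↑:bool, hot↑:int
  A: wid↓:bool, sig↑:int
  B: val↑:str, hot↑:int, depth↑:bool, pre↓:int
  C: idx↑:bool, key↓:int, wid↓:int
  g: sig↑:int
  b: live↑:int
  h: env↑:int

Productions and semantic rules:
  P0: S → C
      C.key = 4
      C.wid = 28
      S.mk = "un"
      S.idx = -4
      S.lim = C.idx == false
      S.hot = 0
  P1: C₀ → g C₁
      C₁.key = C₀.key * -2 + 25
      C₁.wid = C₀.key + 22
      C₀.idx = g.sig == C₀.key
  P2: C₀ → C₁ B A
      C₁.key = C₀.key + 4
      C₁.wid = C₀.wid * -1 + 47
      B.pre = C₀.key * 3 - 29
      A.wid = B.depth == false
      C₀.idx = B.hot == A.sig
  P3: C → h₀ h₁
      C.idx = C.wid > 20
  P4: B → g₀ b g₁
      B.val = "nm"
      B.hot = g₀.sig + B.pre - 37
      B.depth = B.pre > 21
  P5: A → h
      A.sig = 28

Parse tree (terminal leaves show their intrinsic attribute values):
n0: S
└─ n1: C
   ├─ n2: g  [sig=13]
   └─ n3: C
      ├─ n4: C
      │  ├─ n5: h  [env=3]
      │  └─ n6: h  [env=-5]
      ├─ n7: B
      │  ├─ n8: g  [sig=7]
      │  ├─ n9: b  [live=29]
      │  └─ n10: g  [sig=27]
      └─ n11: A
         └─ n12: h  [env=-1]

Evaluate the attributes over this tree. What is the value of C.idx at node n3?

1. n1.key = 4  [4]
2. n1.wid = 28  [28]
3. n2.sig = 13  [terminal]
4. n3.key = 17  [C₀.key * -2 + 25]
5. n3.wid = 26  [C₀.key + 22]
6. n4.key = 21  [C₀.key + 4]
7. n4.wid = 21  [C₀.wid * -1 + 47]
8. n5.env = 3  [terminal]
9. n6.env = -5  [terminal]
10. n4.idx = true  [C.wid > 20]
11. n7.pre = 22  [C₀.key * 3 - 29]
12. n8.sig = 7  [terminal]
13. n9.live = 29  [terminal]
14. n10.sig = 27  [terminal]
15. n7.val = "nm"  ["nm"]
16. n7.hot = -8  [g₀.sig + B.pre - 37]
17. n7.depth = true  [B.pre > 21]
18. n11.wid = false  [B.depth == false]
19. n12.env = -1  [terminal]
20. n11.sig = 28  [28]
21. n3.idx = false  [B.hot == A.sig]
22. n1.idx = false  [g.sig == C₀.key]
23. n0.mk = "un"  ["un"]
24. n0.idx = -4  [-4]
25. n0.lim = true  [C.idx == false]
26. n0.hot = 0  [0]

false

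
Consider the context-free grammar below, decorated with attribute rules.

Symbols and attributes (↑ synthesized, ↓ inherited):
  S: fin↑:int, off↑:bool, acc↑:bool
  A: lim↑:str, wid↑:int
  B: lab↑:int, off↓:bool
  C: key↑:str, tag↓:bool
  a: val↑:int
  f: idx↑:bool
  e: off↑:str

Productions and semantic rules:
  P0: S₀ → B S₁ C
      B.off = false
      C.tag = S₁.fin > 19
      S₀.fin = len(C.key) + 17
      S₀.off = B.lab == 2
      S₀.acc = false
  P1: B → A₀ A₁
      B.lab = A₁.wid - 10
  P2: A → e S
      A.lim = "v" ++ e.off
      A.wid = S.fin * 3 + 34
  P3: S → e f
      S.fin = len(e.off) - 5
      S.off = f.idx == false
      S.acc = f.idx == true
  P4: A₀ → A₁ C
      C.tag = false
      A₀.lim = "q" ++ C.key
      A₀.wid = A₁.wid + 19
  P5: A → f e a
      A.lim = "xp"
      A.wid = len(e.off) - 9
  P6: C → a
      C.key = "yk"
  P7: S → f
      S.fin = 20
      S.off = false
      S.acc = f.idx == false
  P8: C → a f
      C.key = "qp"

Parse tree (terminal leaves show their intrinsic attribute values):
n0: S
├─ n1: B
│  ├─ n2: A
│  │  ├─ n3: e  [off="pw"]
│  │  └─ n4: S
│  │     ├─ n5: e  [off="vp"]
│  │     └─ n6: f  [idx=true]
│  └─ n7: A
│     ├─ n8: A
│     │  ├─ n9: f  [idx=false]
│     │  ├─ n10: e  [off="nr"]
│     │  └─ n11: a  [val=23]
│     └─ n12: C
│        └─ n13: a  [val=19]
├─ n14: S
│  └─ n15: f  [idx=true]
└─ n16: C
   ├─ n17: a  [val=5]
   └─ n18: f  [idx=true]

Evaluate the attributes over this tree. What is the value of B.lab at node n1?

1. n1.off = false  [false]
2. n3.off = "pw"  [terminal]
3. n5.off = "vp"  [terminal]
4. n6.idx = true  [terminal]
5. n4.fin = -3  [len(e.off) - 5]
6. n4.off = false  [f.idx == false]
7. n4.acc = true  [f.idx == true]
8. n2.lim = "vpw"  ["v" ++ e.off]
9. n2.wid = 25  [S.fin * 3 + 34]
10. n9.idx = false  [terminal]
11. n10.off = "nr"  [terminal]
12. n11.val = 23  [terminal]
13. n8.lim = "xp"  ["xp"]
14. n8.wid = -7  [len(e.off) - 9]
15. n12.tag = false  [false]
16. n13.val = 19  [terminal]
17. n12.key = "yk"  ["yk"]
18. n7.lim = "qyk"  ["q" ++ C.key]
19. n7.wid = 12  [A₁.wid + 19]
20. n1.lab = 2  [A₁.wid - 10]
21. n15.idx = true  [terminal]
22. n14.fin = 20  [20]
23. n14.off = false  [false]
24. n14.acc = false  [f.idx == false]
25. n16.tag = true  [S₁.fin > 19]
26. n17.val = 5  [terminal]
27. n18.idx = true  [terminal]
28. n16.key = "qp"  ["qp"]
29. n0.fin = 19  [len(C.key) + 17]
30. n0.off = true  [B.lab == 2]
31. n0.acc = false  [false]

2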